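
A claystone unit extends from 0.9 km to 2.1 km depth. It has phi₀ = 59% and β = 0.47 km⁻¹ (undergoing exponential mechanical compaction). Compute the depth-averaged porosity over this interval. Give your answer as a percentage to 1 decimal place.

⟨phi⟩ = (1/(d₂−d₁)) ∫ phi₀ e^(−βd) dd = phi₀·(e^(−β·d₁) − e^(−β·d₂)) / (β·(d₂−d₁))
e^(−0.47×0.9) = 0.6551; e^(−0.47×2.1) = 0.3727
⟨phi⟩ = 0.59 × (0.6551 − 0.3727) / (0.47 × 1.2) = 0.59 × 0.5007 = 0.2954

29.5%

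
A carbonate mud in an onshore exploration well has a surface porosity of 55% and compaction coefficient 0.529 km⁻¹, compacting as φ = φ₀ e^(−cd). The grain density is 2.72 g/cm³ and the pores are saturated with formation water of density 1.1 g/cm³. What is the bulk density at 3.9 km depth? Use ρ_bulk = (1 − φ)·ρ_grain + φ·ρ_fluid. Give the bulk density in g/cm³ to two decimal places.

Porosity at depth: φ = 0.55·exp(−0.529×3.9) = 0.55×0.1271 = 0.0699
Bulk density: ρ_b = (1−φ)ρ_g + φ·ρ_f = 0.9301×2.72 + 0.0699×1.1
       = 2.530 + 0.077 = 2.607 g/cm³

2.61 g/cm³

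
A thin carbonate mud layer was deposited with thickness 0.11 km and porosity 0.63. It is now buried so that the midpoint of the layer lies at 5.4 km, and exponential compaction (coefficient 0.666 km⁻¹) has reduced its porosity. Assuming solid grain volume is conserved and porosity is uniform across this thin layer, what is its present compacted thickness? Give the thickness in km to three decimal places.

0.041 km

Porosity at 5.4 km: phi = 0.63·exp(−0.666×5.4) = 0.0173
Solid-volume conservation: h(1−phi) = h₀(1−phi₀) ⇒ h = h₀·(1−phi₀)/(1−phi)
h = 0.11 × (1 − 0.63)/(1 − 0.0173) = 0.11 × 0.3765 = 0.0414 km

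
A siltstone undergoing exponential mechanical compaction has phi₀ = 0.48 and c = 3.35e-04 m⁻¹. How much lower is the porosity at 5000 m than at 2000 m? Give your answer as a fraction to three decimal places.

0.156

Working in km (1 km = 1000 m; c in km⁻¹ = c in m⁻¹ × 1000):
phi(2) = 0.48·e^(−0.335×2) = 0.2456
phi(5) = 0.48·e^(−0.335×5) = 0.0899
Δphi = 0.2456 − 0.0899 = 0.1557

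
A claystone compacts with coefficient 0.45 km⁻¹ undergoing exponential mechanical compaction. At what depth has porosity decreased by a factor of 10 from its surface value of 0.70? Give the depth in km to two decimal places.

φ/φ₀ = 1/10 ⇒ exp(−β·Z) = 1/10 ⇒ Z = ln(10) / β
Z = 2.3026 / 0.45 = 5.117 km

5.12 km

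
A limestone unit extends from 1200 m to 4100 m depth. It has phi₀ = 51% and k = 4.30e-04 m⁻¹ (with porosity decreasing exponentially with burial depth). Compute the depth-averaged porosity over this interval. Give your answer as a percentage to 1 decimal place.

Working in km (1 km = 1000 m; k in km⁻¹ = k in m⁻¹ × 1000):
⟨phi⟩ = (1/(z₂−z₁)) ∫ phi₀ e^(−kz) dz = phi₀·(e^(−k·z₁) − e^(−k·z₂)) / (k·(z₂−z₁))
e^(−0.43×1.2) = 0.5969; e^(−0.43×4.1) = 0.1715
⟨phi⟩ = 0.51 × (0.5969 − 0.1715) / (0.43 × 2.9) = 0.51 × 0.3411 = 0.1740

17.4%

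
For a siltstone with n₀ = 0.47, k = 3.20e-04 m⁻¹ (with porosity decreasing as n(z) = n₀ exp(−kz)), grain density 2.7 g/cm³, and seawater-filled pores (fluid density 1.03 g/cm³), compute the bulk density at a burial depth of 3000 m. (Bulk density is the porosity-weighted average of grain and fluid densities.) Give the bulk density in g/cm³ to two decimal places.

2.40 g/cm³

Working in km (1 km = 1000 m; k in km⁻¹ = k in m⁻¹ × 1000):
Porosity at depth: n = 0.47·exp(−0.32×3) = 0.47×0.3829 = 0.1800
Bulk density: ρ_b = (1−n)ρ_g + n·ρ_f = 0.8200×2.7 + 0.1800×1.03
       = 2.214 + 0.185 = 2.399 g/cm³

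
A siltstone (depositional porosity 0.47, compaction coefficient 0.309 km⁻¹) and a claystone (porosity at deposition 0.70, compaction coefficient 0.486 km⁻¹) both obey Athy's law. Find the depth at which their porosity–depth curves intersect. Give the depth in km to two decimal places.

2.25 km

Set phi₀ₐ e^(−βₐd) = phi₀ᵦ e^(−βᵦd) ⇒ ln(phi₀ₐ/phi₀ᵦ) = (βₐ − βᵦ)·d
d = ln(0.47/0.7) / (0.309 − 0.486) = -0.3983 / -0.177 = 2.251 km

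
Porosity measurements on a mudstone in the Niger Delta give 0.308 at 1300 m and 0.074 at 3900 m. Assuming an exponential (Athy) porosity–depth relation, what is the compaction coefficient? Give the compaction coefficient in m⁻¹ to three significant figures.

0.000548 m⁻¹

Working in km (1 km = 1000 m; c in km⁻¹ = c in m⁻¹ × 1000):
Athy: φ(d) = φ₀ e^(−cd) ⇒ φ₁/φ₂ = e^{c(d₂−d₁)} ⇒ c = ln(φ₁/φ₂)/(d₂−d₁)
c = ln(0.308/0.074) / (3.9 − 1.3) = ln(4.162) / 2.6 = 1.4260 / 2.6 = 0.5485 km⁻¹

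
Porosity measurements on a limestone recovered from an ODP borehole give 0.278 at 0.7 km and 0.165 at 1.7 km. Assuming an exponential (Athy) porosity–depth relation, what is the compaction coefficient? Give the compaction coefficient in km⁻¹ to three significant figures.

Athy: phi(z) = phi₀ e^(−cz) ⇒ phi₁/phi₂ = e^{c(z₂−z₁)} ⇒ c = ln(phi₁/phi₂)/(z₂−z₁)
c = ln(0.278/0.165) / (1.7 − 0.7) = ln(1.685) / 1 = 0.5217 / 1 = 0.5217 km⁻¹

0.522 km⁻¹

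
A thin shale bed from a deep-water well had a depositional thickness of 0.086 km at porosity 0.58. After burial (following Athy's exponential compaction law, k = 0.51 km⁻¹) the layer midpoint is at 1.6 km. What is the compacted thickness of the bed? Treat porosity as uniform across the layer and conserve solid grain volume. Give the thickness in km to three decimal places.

0.049 km

Porosity at 1.6 km: φ = 0.58·exp(−0.51×1.6) = 0.2565
Solid-volume conservation: h(1−φ) = h₀(1−φ₀) ⇒ h = h₀·(1−φ₀)/(1−φ)
h = 0.086 × (1 − 0.58)/(1 − 0.2565) = 0.086 × 0.5649 = 0.0486 km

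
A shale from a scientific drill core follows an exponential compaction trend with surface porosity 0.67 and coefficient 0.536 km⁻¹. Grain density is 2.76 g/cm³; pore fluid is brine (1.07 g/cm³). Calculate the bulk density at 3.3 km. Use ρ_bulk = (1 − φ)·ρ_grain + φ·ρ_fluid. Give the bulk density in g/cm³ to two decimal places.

2.57 g/cm³

Porosity at depth: φ = 0.67·exp(−0.536×3.3) = 0.67×0.1705 = 0.1143
Bulk density: ρ_b = (1−φ)ρ_g + φ·ρ_f = 0.8857×2.76 + 0.1143×1.07
       = 2.445 + 0.122 = 2.567 g/cm³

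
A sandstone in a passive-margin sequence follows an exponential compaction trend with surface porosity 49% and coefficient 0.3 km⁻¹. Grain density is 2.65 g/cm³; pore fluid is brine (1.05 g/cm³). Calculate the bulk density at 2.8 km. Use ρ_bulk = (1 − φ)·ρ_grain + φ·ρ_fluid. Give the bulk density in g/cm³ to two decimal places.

Porosity at depth: n = 0.49·exp(−0.3×2.8) = 0.49×0.4317 = 0.2115
Bulk density: ρ_b = (1−n)ρ_g + n·ρ_f = 0.7885×2.65 + 0.2115×1.05
       = 2.089 + 0.222 = 2.312 g/cm³

2.31 g/cm³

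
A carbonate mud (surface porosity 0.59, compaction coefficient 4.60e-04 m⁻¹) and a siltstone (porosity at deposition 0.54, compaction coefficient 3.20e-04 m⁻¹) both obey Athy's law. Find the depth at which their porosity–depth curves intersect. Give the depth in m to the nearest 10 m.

Working in km (1 km = 1000 m; β in km⁻¹ = β in m⁻¹ × 1000):
Set phi₀ₐ e^(−βₐZ) = phi₀ᵦ e^(−βᵦZ) ⇒ ln(phi₀ₐ/phi₀ᵦ) = (βₐ − βᵦ)·Z
Z = ln(0.59/0.54) / (0.46 − 0.32) = 0.0886 / 0.14 = 0.633 km

630 m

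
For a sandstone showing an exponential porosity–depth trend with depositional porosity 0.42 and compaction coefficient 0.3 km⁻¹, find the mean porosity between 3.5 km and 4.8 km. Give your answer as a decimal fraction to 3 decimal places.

0.122

⟨n⟩ = (1/(Z₂−Z₁)) ∫ n₀ e^(−βZ) dZ = n₀·(e^(−β·Z₁) − e^(−β·Z₂)) / (β·(Z₂−Z₁))
e^(−0.3×3.5) = 0.3499; e^(−0.3×4.8) = 0.2369
⟨n⟩ = 0.42 × (0.3499 − 0.2369) / (0.3 × 1.3) = 0.42 × 0.2898 = 0.1217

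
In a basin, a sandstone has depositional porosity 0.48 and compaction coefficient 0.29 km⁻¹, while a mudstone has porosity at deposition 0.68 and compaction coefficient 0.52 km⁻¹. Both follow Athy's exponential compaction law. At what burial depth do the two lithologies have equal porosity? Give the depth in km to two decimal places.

1.51 km

Set n₀ₐ e^(−cₐd) = n₀ᵦ e^(−cᵦd) ⇒ ln(n₀ₐ/n₀ᵦ) = (cₐ − cᵦ)·d
d = ln(0.48/0.68) / (0.29 − 0.52) = -0.3483 / -0.23 = 1.514 km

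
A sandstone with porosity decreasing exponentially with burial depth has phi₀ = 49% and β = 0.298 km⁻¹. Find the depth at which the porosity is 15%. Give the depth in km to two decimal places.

3.97 km

Invert Athy's law: Z = ln(phi₀/phi) / β
Z = ln(0.49/0.15) / 0.298 = ln(3.267) / 0.298 = 1.1838 / 0.298 = 3.972 km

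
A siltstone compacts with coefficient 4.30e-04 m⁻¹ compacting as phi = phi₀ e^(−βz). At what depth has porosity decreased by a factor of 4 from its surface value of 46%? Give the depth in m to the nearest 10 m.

3220 m

Working in km (1 km = 1000 m; β in km⁻¹ = β in m⁻¹ × 1000):
phi/phi₀ = 1/4 ⇒ exp(−β·z) = 1/4 ⇒ z = ln(4) / β
z = 1.3863 / 0.43 = 3.224 km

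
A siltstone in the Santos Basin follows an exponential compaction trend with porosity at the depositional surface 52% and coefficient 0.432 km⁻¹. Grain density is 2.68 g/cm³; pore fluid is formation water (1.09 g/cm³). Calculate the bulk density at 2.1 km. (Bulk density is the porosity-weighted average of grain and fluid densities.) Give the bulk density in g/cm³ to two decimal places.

2.35 g/cm³

Porosity at depth: φ = 0.52·exp(−0.432×2.1) = 0.52×0.4037 = 0.2099
Bulk density: ρ_b = (1−φ)ρ_g + φ·ρ_f = 0.7901×2.68 + 0.2099×1.09
       = 2.117 + 0.229 = 2.346 g/cm³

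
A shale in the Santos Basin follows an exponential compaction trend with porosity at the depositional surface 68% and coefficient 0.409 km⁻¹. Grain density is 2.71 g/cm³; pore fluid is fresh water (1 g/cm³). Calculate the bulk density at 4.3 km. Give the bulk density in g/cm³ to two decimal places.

2.51 g/cm³

Porosity at depth: phi = 0.68·exp(−0.409×4.3) = 0.68×0.1723 = 0.1171
Bulk density: ρ_b = (1−phi)ρ_g + phi·ρ_f = 0.8829×2.71 + 0.1171×1
       = 2.393 + 0.117 = 2.510 g/cm³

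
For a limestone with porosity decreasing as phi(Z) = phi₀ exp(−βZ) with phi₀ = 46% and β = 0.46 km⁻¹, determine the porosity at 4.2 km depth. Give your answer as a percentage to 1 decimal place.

phi = phi₀·exp(−β·Z) = 0.46 × exp(−0.46 × 4.2) = 0.46 × exp(−1.932)
  = 0.46 × 0.1449 = 0.0666

6.7%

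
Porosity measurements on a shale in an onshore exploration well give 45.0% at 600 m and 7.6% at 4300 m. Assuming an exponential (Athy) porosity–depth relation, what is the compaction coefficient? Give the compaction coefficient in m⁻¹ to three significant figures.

Working in km (1 km = 1000 m; k in km⁻¹ = k in m⁻¹ × 1000):
Athy: φ(d) = φ₀ e^(−kd) ⇒ φ₁/φ₂ = e^{k(d₂−d₁)} ⇒ k = ln(φ₁/φ₂)/(d₂−d₁)
k = ln(0.45/0.076) / (4.3 − 0.6) = ln(5.921) / 3.7 = 1.7785 / 3.7 = 0.4807 km⁻¹

0.000481 m⁻¹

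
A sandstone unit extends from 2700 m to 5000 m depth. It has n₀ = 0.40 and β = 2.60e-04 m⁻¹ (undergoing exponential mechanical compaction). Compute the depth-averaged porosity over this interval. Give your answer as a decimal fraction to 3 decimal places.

0.149

Working in km (1 km = 1000 m; β in km⁻¹ = β in m⁻¹ × 1000):
⟨n⟩ = (1/(z₂−z₁)) ∫ n₀ e^(−βz) dz = n₀·(e^(−β·z₁) − e^(−β·z₂)) / (β·(z₂−z₁))
e^(−0.26×2.7) = 0.4956; e^(−0.26×5) = 0.2725
⟨n⟩ = 0.4 × (0.4956 − 0.2725) / (0.26 × 2.3) = 0.4 × 0.3730 = 0.1492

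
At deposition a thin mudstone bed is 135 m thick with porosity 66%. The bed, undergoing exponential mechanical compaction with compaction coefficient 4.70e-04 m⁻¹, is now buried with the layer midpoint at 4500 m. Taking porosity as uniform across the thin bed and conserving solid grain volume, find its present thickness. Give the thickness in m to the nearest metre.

50 m

Working in km (1 km = 1000 m; c in km⁻¹ = c in m⁻¹ × 1000):
Porosity at 4.5 km: n = 0.66·exp(−0.47×4.5) = 0.0796
Solid-volume conservation: h(1−n) = h₀(1−n₀) ⇒ h = h₀·(1−n₀)/(1−n)
h = 0.135 × (1 − 0.66)/(1 − 0.0796) = 0.135 × 0.3694 = 0.0499 km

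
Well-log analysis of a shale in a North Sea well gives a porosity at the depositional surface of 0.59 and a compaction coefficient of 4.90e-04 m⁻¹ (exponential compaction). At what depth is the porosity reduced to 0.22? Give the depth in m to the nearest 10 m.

Working in km (1 km = 1000 m; β in km⁻¹ = β in m⁻¹ × 1000):
Invert Athy's law: d = ln(phi₀/phi) / β
d = ln(0.59/0.22) / 0.49 = ln(2.682) / 0.49 = 0.9865 / 0.49 = 2.013 km

2010 m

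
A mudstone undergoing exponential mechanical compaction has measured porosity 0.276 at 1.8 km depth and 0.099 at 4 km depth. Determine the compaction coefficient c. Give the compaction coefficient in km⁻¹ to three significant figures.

0.466 km⁻¹

Athy: n(Z) = n₀ e^(−cZ) ⇒ n₁/n₂ = e^{c(Z₂−Z₁)} ⇒ c = ln(n₁/n₂)/(Z₂−Z₁)
c = ln(0.276/0.099) / (4 − 1.8) = ln(2.788) / 2.2 = 1.0253 / 2.2 = 0.466 km⁻¹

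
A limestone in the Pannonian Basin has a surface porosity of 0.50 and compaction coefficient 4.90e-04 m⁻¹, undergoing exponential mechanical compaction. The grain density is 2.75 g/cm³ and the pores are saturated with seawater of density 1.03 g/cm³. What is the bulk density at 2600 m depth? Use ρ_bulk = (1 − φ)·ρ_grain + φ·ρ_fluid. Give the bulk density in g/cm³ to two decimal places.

2.51 g/cm³

Working in km (1 km = 1000 m; c in km⁻¹ = c in m⁻¹ × 1000):
Porosity at depth: φ = 0.5·exp(−0.49×2.6) = 0.5×0.2797 = 0.1399
Bulk density: ρ_b = (1−φ)ρ_g + φ·ρ_f = 0.8601×2.75 + 0.1399×1.03
       = 2.365 + 0.144 = 2.509 g/cm³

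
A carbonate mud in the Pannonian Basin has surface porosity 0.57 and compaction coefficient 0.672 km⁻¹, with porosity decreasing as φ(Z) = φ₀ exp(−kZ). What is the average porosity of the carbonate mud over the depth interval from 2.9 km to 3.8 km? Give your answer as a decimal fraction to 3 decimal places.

⟨φ⟩ = (1/(Z₂−Z₁)) ∫ φ₀ e^(−kZ) dZ = φ₀·(e^(−k·Z₁) − e^(−k·Z₂)) / (k·(Z₂−Z₁))
e^(−0.672×2.9) = 0.1424; e^(−0.672×3.8) = 0.0778
⟨φ⟩ = 0.57 × (0.1424 − 0.0778) / (0.672 × 0.9) = 0.57 × 0.1069 = 0.0609

0.061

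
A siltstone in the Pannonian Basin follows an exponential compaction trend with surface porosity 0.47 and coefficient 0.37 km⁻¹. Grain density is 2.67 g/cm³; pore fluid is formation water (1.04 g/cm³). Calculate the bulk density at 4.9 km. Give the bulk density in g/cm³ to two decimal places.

Porosity at depth: phi = 0.47·exp(−0.37×4.9) = 0.47×0.1632 = 0.0767
Bulk density: ρ_b = (1−phi)ρ_g + phi·ρ_f = 0.9233×2.67 + 0.0767×1.04
       = 2.465 + 0.080 = 2.545 g/cm³

2.55 g/cm³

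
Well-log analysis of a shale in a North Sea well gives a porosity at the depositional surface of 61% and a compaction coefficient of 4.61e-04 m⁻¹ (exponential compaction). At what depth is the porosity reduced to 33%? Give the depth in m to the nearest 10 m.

Working in km (1 km = 1000 m; c in km⁻¹ = c in m⁻¹ × 1000):
Invert Athy's law: z = ln(φ₀/φ) / c
z = ln(0.61/0.33) / 0.461 = ln(1.848) / 0.461 = 0.6144 / 0.461 = 1.333 km

1330 m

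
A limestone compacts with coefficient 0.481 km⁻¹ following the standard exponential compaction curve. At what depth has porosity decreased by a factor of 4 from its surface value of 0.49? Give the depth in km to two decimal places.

phi/phi₀ = 1/4 ⇒ exp(−k·z) = 1/4 ⇒ z = ln(4) / k
z = 1.3863 / 0.481 = 2.882 km

2.88 km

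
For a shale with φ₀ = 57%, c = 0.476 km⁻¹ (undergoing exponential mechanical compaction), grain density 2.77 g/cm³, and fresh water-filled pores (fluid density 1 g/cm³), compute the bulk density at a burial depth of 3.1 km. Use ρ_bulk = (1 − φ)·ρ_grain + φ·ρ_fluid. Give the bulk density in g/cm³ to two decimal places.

2.54 g/cm³

Porosity at depth: φ = 0.57·exp(−0.476×3.1) = 0.57×0.2286 = 0.1303
Bulk density: ρ_b = (1−φ)ρ_g + φ·ρ_f = 0.8697×2.77 + 0.1303×1
       = 2.409 + 0.130 = 2.539 g/cm³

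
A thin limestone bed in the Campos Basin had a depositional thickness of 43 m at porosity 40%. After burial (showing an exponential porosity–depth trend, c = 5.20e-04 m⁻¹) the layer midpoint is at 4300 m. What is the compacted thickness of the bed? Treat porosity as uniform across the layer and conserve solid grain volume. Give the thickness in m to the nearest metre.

27 m

Working in km (1 km = 1000 m; c in km⁻¹ = c in m⁻¹ × 1000):
Porosity at 4.3 km: n = 0.4·exp(−0.52×4.3) = 0.0428
Solid-volume conservation: h(1−n) = h₀(1−n₀) ⇒ h = h₀·(1−n₀)/(1−n)
h = 0.043 × (1 − 0.4)/(1 − 0.0428) = 0.043 × 0.6268 = 0.0270 km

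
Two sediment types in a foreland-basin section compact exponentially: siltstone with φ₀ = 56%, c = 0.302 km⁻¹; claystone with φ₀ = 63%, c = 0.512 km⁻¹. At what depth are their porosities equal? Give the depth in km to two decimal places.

Set φ₀ₐ e^(−cₐd) = φ₀ᵦ e^(−cᵦd) ⇒ ln(φ₀ₐ/φ₀ᵦ) = (cₐ − cᵦ)·d
d = ln(0.56/0.63) / (0.302 − 0.512) = -0.1178 / -0.21 = 0.561 km

0.56 km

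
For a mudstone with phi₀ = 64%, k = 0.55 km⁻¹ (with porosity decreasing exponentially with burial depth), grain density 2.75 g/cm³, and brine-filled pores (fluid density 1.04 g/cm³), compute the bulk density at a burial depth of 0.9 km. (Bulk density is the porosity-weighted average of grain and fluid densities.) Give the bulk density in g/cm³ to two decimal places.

2.08 g/cm³

Porosity at depth: phi = 0.64·exp(−0.55×0.9) = 0.64×0.6096 = 0.3901
Bulk density: ρ_b = (1−phi)ρ_g + phi·ρ_f = 0.6099×2.75 + 0.3901×1.04
       = 1.677 + 0.406 = 2.083 g/cm³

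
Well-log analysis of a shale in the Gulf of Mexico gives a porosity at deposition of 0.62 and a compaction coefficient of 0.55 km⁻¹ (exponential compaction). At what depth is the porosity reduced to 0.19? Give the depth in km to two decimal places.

Invert Athy's law: d = ln(n₀/n) / k
d = ln(0.62/0.19) / 0.55 = ln(3.263) / 0.55 = 1.1827 / 0.55 = 2.150 km

2.15 km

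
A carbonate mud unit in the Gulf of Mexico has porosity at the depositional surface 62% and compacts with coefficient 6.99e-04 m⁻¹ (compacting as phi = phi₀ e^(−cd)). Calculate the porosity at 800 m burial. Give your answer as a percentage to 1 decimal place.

35.4%

Working in km (1 km = 1000 m; c in km⁻¹ = c in m⁻¹ × 1000):
phi = phi₀·exp(−c·d) = 0.62 × exp(−0.699 × 0.8) = 0.62 × exp(−0.5592)
  = 0.62 × 0.5717 = 0.3544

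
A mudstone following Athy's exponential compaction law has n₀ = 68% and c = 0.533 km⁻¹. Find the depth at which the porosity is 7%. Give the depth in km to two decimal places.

4.27 km

Invert Athy's law: z = ln(n₀/n) / c
z = ln(0.68/0.07) / 0.533 = ln(9.714) / 0.533 = 2.2736 / 0.533 = 4.266 km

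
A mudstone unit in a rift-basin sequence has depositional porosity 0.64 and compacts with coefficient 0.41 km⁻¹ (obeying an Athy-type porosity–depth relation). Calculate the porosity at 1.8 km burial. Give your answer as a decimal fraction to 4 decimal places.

0.3060

n = n₀·exp(−c·z) = 0.64 × exp(−0.41 × 1.8) = 0.64 × exp(−0.738)
  = 0.64 × 0.4781 = 0.3060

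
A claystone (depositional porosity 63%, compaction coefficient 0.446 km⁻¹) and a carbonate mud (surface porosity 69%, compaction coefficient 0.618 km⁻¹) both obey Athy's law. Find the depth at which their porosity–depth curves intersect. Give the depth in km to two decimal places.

Set n₀ₐ e^(−cₐd) = n₀ᵦ e^(−cᵦd) ⇒ ln(n₀ₐ/n₀ᵦ) = (cₐ − cᵦ)·d
d = ln(0.63/0.69) / (0.446 − 0.618) = -0.0910 / -0.172 = 0.529 km

0.53 km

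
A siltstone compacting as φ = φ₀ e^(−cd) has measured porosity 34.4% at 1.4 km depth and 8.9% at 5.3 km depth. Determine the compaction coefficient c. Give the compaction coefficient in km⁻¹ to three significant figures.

0.347 km⁻¹

Athy: φ(d) = φ₀ e^(−cd) ⇒ φ₁/φ₂ = e^{c(d₂−d₁)} ⇒ c = ln(φ₁/φ₂)/(d₂−d₁)
c = ln(0.344/0.089) / (5.3 − 1.4) = ln(3.865) / 3.9 = 1.3520 / 3.9 = 0.3467 km⁻¹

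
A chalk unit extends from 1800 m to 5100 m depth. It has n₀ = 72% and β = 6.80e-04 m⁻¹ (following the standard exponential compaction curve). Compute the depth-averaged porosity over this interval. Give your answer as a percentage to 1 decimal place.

8.4%

Working in km (1 km = 1000 m; β in km⁻¹ = β in m⁻¹ × 1000):
⟨n⟩ = (1/(Z₂−Z₁)) ∫ n₀ e^(−βZ) dZ = n₀·(e^(−β·Z₁) − e^(−β·Z₂)) / (β·(Z₂−Z₁))
e^(−0.68×1.8) = 0.2941; e^(−0.68×5.1) = 0.0312
⟨n⟩ = 0.72 × (0.2941 − 0.0312) / (0.68 × 3.3) = 0.72 × 0.1171 = 0.0843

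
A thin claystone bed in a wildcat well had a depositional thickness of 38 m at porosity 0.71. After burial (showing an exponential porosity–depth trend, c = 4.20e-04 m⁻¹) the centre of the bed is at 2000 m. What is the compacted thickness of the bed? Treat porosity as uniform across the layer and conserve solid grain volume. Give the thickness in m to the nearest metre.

16 m

Working in km (1 km = 1000 m; c in km⁻¹ = c in m⁻¹ × 1000):
Porosity at 2 km: φ = 0.71·exp(−0.42×2) = 0.3065
Solid-volume conservation: h(1−φ) = h₀(1−φ₀) ⇒ h = h₀·(1−φ₀)/(1−φ)
h = 0.038 × (1 − 0.71)/(1 − 0.3065) = 0.038 × 0.4182 = 0.0159 km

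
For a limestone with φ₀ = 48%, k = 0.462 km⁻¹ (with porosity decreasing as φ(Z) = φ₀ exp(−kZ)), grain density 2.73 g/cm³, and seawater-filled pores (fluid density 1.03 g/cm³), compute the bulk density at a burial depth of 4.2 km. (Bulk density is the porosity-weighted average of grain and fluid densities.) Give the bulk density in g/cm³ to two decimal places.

Porosity at depth: φ = 0.48·exp(−0.462×4.2) = 0.48×0.1436 = 0.0690
Bulk density: ρ_b = (1−φ)ρ_g + φ·ρ_f = 0.9310×2.73 + 0.0690×1.03
       = 2.542 + 0.071 = 2.613 g/cm³

2.61 g/cm³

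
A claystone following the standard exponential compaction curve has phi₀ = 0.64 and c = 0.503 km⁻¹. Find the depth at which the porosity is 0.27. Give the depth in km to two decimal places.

Invert Athy's law: Z = ln(phi₀/phi) / c
Z = ln(0.64/0.27) / 0.503 = ln(2.37) / 0.503 = 0.8630 / 0.503 = 1.716 km

1.72 km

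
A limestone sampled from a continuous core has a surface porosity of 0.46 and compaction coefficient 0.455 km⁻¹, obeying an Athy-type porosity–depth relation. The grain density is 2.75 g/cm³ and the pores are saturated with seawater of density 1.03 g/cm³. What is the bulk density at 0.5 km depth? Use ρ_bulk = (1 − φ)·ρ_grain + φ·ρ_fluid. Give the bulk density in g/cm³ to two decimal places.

Porosity at depth: φ = 0.46·exp(−0.455×0.5) = 0.46×0.7965 = 0.3664
Bulk density: ρ_b = (1−φ)ρ_g + φ·ρ_f = 0.6336×2.75 + 0.3664×1.03
       = 1.742 + 0.377 = 2.120 g/cm³

2.12 g/cm³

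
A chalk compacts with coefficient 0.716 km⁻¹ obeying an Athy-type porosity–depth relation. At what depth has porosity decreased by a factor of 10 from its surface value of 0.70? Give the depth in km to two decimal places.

3.22 km

phi/phi₀ = 1/10 ⇒ exp(−β·z) = 1/10 ⇒ z = ln(10) / β
z = 2.3026 / 0.716 = 3.216 km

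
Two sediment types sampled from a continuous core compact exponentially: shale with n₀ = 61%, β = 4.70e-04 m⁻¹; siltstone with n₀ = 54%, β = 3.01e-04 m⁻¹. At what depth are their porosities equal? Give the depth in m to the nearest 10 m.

Working in km (1 km = 1000 m; β in km⁻¹ = β in m⁻¹ × 1000):
Set n₀ₐ e^(−βₐz) = n₀ᵦ e^(−βᵦz) ⇒ ln(n₀ₐ/n₀ᵦ) = (βₐ − βᵦ)·z
z = ln(0.61/0.54) / (0.47 − 0.301) = 0.1219 / 0.169 = 0.721 km

720 m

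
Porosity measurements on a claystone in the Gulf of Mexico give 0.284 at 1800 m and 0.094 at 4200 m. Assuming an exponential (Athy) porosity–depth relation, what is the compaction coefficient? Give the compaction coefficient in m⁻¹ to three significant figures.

0.000461 m⁻¹

Working in km (1 km = 1000 m; k in km⁻¹ = k in m⁻¹ × 1000):
Athy: φ(Z) = φ₀ e^(−kZ) ⇒ φ₁/φ₂ = e^{k(Z₂−Z₁)} ⇒ k = ln(φ₁/φ₂)/(Z₂−Z₁)
k = ln(0.284/0.094) / (4.2 − 1.8) = ln(3.021) / 2.4 = 1.1057 / 2.4 = 0.4607 km⁻¹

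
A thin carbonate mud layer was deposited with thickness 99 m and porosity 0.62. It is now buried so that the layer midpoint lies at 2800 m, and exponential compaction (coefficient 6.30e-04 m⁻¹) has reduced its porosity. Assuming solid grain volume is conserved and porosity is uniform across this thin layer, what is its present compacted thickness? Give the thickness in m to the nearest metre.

Working in km (1 km = 1000 m; c in km⁻¹ = c in m⁻¹ × 1000):
Porosity at 2.8 km: n = 0.62·exp(−0.63×2.8) = 0.1062
Solid-volume conservation: h(1−n) = h₀(1−n₀) ⇒ h = h₀·(1−n₀)/(1−n)
h = 0.099 × (1 − 0.62)/(1 − 0.1062) = 0.099 × 0.4252 = 0.0421 km

42 m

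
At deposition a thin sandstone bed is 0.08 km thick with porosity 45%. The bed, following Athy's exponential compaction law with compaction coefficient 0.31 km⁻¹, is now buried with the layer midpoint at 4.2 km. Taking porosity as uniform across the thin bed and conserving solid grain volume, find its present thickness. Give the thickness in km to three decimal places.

0.050 km

Porosity at 4.2 km: phi = 0.45·exp(−0.31×4.2) = 0.1224
Solid-volume conservation: h(1−phi) = h₀(1−phi₀) ⇒ h = h₀·(1−phi₀)/(1−phi)
h = 0.08 × (1 − 0.45)/(1 − 0.1224) = 0.08 × 0.6267 = 0.0501 km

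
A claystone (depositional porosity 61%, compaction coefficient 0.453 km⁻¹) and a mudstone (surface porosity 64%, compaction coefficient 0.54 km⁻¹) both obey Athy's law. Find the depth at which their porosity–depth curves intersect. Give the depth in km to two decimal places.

0.55 km

Set phi₀ₐ e^(−cₐd) = phi₀ᵦ e^(−cᵦd) ⇒ ln(phi₀ₐ/phi₀ᵦ) = (cₐ − cᵦ)·d
d = ln(0.61/0.64) / (0.453 − 0.54) = -0.0480 / -0.087 = 0.552 km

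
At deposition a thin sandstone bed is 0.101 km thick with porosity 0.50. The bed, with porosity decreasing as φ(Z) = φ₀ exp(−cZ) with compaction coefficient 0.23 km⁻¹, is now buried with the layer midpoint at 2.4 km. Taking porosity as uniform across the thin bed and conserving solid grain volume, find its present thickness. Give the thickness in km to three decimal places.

0.071 km

Porosity at 2.4 km: φ = 0.5·exp(−0.23×2.4) = 0.2879
Solid-volume conservation: h(1−φ) = h₀(1−φ₀) ⇒ h = h₀·(1−φ₀)/(1−φ)
h = 0.101 × (1 − 0.5)/(1 − 0.2879) = 0.101 × 0.7021 = 0.0709 km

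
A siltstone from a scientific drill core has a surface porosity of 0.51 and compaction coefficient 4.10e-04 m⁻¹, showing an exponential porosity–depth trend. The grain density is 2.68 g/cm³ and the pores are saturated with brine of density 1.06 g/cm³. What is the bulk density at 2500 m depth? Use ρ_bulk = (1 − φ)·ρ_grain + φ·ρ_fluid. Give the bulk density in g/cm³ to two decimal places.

2.38 g/cm³

Working in km (1 km = 1000 m; β in km⁻¹ = β in m⁻¹ × 1000):
Porosity at depth: φ = 0.51·exp(−0.41×2.5) = 0.51×0.3588 = 0.1830
Bulk density: ρ_b = (1−φ)ρ_g + φ·ρ_f = 0.8170×2.68 + 0.1830×1.06
       = 2.190 + 0.194 = 2.384 g/cm³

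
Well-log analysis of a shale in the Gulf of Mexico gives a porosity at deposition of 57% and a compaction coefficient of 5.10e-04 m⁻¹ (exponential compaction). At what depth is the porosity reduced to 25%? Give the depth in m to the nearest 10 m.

Working in km (1 km = 1000 m; β in km⁻¹ = β in m⁻¹ × 1000):
Invert Athy's law: d = ln(φ₀/φ) / β
d = ln(0.57/0.25) / 0.51 = ln(2.28) / 0.51 = 0.8242 / 0.51 = 1.616 km

1620 m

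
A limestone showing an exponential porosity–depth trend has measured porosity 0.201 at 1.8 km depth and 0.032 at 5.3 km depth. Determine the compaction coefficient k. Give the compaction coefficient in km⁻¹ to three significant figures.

Athy: n(d) = n₀ e^(−kd) ⇒ n₁/n₂ = e^{k(d₂−d₁)} ⇒ k = ln(n₁/n₂)/(d₂−d₁)
k = ln(0.201/0.032) / (5.3 − 1.8) = ln(6.281) / 3.5 = 1.8376 / 3.5 = 0.525 km⁻¹

0.525 km⁻¹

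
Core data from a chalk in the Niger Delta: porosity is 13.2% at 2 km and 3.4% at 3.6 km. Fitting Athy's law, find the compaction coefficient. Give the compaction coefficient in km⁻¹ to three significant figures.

0.848 km⁻¹

Athy: φ(Z) = φ₀ e^(−cZ) ⇒ φ₁/φ₂ = e^{c(Z₂−Z₁)} ⇒ c = ln(φ₁/φ₂)/(Z₂−Z₁)
c = ln(0.132/0.034) / (3.6 − 2) = ln(3.882) / 1.6 = 1.3564 / 1.6 = 0.8478 km⁻¹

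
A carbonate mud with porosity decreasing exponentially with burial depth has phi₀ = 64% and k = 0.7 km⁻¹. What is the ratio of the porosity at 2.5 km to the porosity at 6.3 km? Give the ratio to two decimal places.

phi(z₁)/phi(z₂) = e^(−k·z₁)/e^(−k·z₂) = e^{k(z₂−z₁)}
= exp(0.7 × 3.8) = exp(2.66) = 14.2963

14.30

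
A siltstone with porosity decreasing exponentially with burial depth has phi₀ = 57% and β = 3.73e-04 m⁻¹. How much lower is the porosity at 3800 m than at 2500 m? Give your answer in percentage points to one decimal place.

Working in km (1 km = 1000 m; β in km⁻¹ = β in m⁻¹ × 1000):
phi(2.5) = 0.57·e^(−0.373×2.5) = 0.2243
phi(3.8) = 0.57·e^(−0.373×3.8) = 0.1381
Δphi = 0.2243 − 0.1381 = 0.0862

8.6 percentage points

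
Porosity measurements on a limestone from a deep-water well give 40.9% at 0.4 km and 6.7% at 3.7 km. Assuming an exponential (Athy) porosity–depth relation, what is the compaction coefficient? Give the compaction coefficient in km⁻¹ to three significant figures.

0.548 km⁻¹

Athy: phi(z) = phi₀ e^(−βz) ⇒ phi₁/phi₂ = e^{β(z₂−z₁)} ⇒ β = ln(phi₁/phi₂)/(z₂−z₁)
β = ln(0.409/0.067) / (3.7 − 0.4) = ln(6.104) / 3.3 = 1.8090 / 3.3 = 0.5482 km⁻¹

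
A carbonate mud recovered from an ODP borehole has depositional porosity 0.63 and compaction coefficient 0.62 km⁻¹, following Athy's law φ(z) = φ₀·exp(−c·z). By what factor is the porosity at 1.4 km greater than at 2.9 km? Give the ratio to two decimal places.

2.53

φ(z₁)/φ(z₂) = e^(−c·z₁)/e^(−c·z₂) = e^{c(z₂−z₁)}
= exp(0.62 × 1.5) = exp(0.93) = 2.5345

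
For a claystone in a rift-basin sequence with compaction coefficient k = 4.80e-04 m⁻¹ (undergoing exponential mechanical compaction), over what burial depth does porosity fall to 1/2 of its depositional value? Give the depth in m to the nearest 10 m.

1440 m

Working in km (1 km = 1000 m; k in km⁻¹ = k in m⁻¹ × 1000):
n/n₀ = 1/2 ⇒ exp(−k·z) = 1/2 ⇒ z = ln(2) / k
z = 0.6931 / 0.48 = 1.444 km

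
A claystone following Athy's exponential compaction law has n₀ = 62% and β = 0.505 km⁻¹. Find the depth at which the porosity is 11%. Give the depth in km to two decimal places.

Invert Athy's law: Z = ln(n₀/n) / β
Z = ln(0.62/0.11) / 0.505 = ln(5.636) / 0.505 = 1.7292 / 0.505 = 3.424 km

3.42 km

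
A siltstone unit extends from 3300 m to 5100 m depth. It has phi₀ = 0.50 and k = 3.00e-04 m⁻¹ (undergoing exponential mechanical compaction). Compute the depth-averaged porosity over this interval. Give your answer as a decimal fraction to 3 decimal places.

Working in km (1 km = 1000 m; k in km⁻¹ = k in m⁻¹ × 1000):
⟨phi⟩ = (1/(Z₂−Z₁)) ∫ phi₀ e^(−kZ) dZ = phi₀·(e^(−k·Z₁) − e^(−k·Z₂)) / (k·(Z₂−Z₁))
e^(−0.3×3.3) = 0.3716; e^(−0.3×5.1) = 0.2165
⟨phi⟩ = 0.5 × (0.3716 − 0.2165) / (0.3 × 1.8) = 0.5 × 0.2871 = 0.1436

0.144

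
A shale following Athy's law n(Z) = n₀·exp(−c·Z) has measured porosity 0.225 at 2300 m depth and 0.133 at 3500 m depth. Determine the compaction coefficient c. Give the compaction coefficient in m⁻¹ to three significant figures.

0.000438 m⁻¹

Working in km (1 km = 1000 m; c in km⁻¹ = c in m⁻¹ × 1000):
Athy: n(Z) = n₀ e^(−cZ) ⇒ n₁/n₂ = e^{c(Z₂−Z₁)} ⇒ c = ln(n₁/n₂)/(Z₂−Z₁)
c = ln(0.225/0.133) / (3.5 − 2.3) = ln(1.692) / 1.2 = 0.5258 / 1.2 = 0.4381 km⁻¹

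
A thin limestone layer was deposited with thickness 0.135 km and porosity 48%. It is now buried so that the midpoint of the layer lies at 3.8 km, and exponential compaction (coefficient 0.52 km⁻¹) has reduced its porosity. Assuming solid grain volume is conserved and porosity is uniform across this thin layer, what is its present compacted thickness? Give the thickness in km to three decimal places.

Porosity at 3.8 km: n = 0.48·exp(−0.52×3.8) = 0.0665
Solid-volume conservation: h(1−n) = h₀(1−n₀) ⇒ h = h₀·(1−n₀)/(1−n)
h = 0.135 × (1 − 0.48)/(1 − 0.0665) = 0.135 × 0.5571 = 0.0752 km

0.075 km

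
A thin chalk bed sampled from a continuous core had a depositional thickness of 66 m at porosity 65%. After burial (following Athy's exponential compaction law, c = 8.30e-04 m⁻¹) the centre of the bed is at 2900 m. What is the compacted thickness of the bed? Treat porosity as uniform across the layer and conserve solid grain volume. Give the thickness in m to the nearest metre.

25 m

Working in km (1 km = 1000 m; c in km⁻¹ = c in m⁻¹ × 1000):
Porosity at 2.9 km: phi = 0.65·exp(−0.83×2.9) = 0.0586
Solid-volume conservation: h(1−phi) = h₀(1−phi₀) ⇒ h = h₀·(1−phi₀)/(1−phi)
h = 0.066 × (1 − 0.65)/(1 − 0.0586) = 0.066 × 0.3718 = 0.0245 km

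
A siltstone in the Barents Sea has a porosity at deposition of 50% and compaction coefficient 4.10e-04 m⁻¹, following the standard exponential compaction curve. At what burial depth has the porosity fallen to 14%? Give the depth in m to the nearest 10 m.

Working in km (1 km = 1000 m; β in km⁻¹ = β in m⁻¹ × 1000):
Invert Athy's law: z = ln(n₀/n) / β
z = ln(0.5/0.14) / 0.41 = ln(3.571) / 0.41 = 1.2730 / 0.41 = 3.105 km

3100 m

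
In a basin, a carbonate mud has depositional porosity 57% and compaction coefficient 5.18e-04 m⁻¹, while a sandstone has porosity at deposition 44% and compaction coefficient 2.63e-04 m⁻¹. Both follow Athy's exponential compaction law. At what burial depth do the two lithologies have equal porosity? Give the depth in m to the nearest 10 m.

1020 m

Working in km (1 km = 1000 m; k in km⁻¹ = k in m⁻¹ × 1000):
Set n₀ₐ e^(−kₐZ) = n₀ᵦ e^(−kᵦZ) ⇒ ln(n₀ₐ/n₀ᵦ) = (kₐ − kᵦ)·Z
Z = ln(0.57/0.44) / (0.518 − 0.263) = 0.2589 / 0.255 = 1.015 km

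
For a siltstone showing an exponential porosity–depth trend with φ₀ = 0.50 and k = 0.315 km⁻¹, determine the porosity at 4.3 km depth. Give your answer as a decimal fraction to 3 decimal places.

0.129

φ = φ₀·exp(−k·Z) = 0.5 × exp(−0.315 × 4.3) = 0.5 × exp(−1.355)
  = 0.5 × 0.2581 = 0.1290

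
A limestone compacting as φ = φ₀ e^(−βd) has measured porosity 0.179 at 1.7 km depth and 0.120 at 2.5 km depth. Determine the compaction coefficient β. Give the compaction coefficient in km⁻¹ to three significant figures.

Athy: φ(d) = φ₀ e^(−βd) ⇒ φ₁/φ₂ = e^{β(d₂−d₁)} ⇒ β = ln(φ₁/φ₂)/(d₂−d₁)
β = ln(0.179/0.12) / (2.5 − 1.7) = ln(1.492) / 0.8 = 0.3999 / 0.8 = 0.4999 km⁻¹

0.500 km⁻¹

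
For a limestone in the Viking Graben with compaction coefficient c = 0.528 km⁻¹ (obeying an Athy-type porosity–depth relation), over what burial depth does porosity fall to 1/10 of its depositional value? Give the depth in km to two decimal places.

4.36 km

φ/φ₀ = 1/10 ⇒ exp(−c·z) = 1/10 ⇒ z = ln(10) / c
z = 2.3026 / 0.528 = 4.361 km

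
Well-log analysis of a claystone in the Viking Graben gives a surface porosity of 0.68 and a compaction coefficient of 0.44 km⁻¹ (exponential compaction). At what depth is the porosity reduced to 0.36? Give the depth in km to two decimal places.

Invert Athy's law: Z = ln(φ₀/φ) / c
Z = ln(0.68/0.36) / 0.44 = ln(1.889) / 0.44 = 0.6360 / 0.44 = 1.445 km

1.45 km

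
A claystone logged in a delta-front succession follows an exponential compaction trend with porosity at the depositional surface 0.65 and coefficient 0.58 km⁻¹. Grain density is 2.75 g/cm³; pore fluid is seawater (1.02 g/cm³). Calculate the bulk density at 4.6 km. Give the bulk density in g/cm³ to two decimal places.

Porosity at depth: phi = 0.65·exp(−0.58×4.6) = 0.65×0.0694 = 0.0451
Bulk density: ρ_b = (1−phi)ρ_g + phi·ρ_f = 0.9549×2.75 + 0.0451×1.02
       = 2.626 + 0.046 = 2.672 g/cm³

2.67 g/cm³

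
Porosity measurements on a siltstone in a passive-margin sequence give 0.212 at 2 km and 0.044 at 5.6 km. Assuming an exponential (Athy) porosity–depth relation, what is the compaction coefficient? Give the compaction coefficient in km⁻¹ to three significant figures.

Athy: phi(z) = phi₀ e^(−βz) ⇒ phi₁/phi₂ = e^{β(z₂−z₁)} ⇒ β = ln(phi₁/phi₂)/(z₂−z₁)
β = ln(0.212/0.044) / (5.6 − 2) = ln(4.818) / 3.6 = 1.5724 / 3.6 = 0.4368 km⁻¹

0.437 km⁻¹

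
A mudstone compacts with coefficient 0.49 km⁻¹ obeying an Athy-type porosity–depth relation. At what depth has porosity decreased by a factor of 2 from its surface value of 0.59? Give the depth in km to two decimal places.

1.41 km

n/n₀ = 1/2 ⇒ exp(−β·d) = 1/2 ⇒ d = ln(2) / β
d = 0.6931 / 0.49 = 1.415 km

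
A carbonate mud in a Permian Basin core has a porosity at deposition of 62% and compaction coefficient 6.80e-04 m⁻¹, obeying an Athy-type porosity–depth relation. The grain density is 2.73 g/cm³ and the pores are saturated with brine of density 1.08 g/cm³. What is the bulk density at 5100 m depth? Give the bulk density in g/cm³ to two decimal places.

Working in km (1 km = 1000 m; β in km⁻¹ = β in m⁻¹ × 1000):
Porosity at depth: n = 0.62·exp(−0.68×5.1) = 0.62×0.0312 = 0.0193
Bulk density: ρ_b = (1−n)ρ_g + n·ρ_f = 0.9807×2.73 + 0.0193×1.08
       = 2.677 + 0.021 = 2.698 g/cm³

2.70 g/cm³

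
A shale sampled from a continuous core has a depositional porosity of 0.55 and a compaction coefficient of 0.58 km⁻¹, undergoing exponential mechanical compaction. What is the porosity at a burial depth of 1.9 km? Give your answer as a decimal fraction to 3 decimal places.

0.183

n = n₀·exp(−β·Z) = 0.55 × exp(−0.58 × 1.9) = 0.55 × exp(−1.102)
  = 0.55 × 0.3322 = 0.1827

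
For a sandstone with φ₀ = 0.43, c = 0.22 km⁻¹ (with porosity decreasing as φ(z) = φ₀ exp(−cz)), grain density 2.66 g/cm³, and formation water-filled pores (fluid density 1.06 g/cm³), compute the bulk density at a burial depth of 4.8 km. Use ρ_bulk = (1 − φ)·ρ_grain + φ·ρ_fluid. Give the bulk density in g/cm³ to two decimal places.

Porosity at depth: φ = 0.43·exp(−0.22×4.8) = 0.43×0.3478 = 0.1496
Bulk density: ρ_b = (1−φ)ρ_g + φ·ρ_f = 0.8504×2.66 + 0.1496×1.06
       = 2.262 + 0.159 = 2.421 g/cm³

2.42 g/cm³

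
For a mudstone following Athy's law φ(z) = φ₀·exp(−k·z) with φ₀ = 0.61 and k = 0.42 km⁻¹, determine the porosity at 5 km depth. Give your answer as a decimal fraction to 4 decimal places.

0.0747

φ = φ₀·exp(−k·z) = 0.61 × exp(−0.42 × 5) = 0.61 × exp(−2.1)
  = 0.61 × 0.1225 = 0.0747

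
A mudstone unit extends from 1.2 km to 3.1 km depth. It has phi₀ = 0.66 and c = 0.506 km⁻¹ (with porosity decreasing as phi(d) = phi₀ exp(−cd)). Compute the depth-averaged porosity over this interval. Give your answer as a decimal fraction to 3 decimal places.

⟨phi⟩ = (1/(d₂−d₁)) ∫ phi₀ e^(−cd) dd = phi₀·(e^(−c·d₁) − e^(−c·d₂)) / (c·(d₂−d₁))
e^(−0.506×1.2) = 0.5449; e^(−0.506×3.1) = 0.2083
⟨phi⟩ = 0.66 × (0.5449 − 0.2083) / (0.506 × 1.9) = 0.66 × 0.3500 = 0.2310

0.231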